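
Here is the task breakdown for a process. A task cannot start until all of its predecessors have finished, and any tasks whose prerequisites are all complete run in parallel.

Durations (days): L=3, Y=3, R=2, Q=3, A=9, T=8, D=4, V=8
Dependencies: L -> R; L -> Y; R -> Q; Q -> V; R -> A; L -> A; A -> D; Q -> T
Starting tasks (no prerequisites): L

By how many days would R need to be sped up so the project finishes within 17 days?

Current finish: 18 days; target: 17.
R is on every critical path, so each day cut from R cuts the finish by one (this holds down to a finish of 17).
Need 18 − 17 = 1 day off R → R becomes 1 day, finish becomes 17.

1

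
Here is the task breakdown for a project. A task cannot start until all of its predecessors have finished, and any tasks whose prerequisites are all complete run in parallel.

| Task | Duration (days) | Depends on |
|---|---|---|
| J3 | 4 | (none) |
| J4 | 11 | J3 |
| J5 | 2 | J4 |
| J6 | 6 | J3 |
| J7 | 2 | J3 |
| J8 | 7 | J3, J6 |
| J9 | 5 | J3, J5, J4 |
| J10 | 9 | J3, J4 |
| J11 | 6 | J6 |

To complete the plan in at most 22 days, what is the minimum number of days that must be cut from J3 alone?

2

Current finish: 24 days; target: 22.
J3 is on every critical path, so each day cut from J3 cuts the finish by one (this holds down to a finish of 21).
Need 24 − 22 = 2 days off J3 → J3 becomes 2 days, finish becomes 22.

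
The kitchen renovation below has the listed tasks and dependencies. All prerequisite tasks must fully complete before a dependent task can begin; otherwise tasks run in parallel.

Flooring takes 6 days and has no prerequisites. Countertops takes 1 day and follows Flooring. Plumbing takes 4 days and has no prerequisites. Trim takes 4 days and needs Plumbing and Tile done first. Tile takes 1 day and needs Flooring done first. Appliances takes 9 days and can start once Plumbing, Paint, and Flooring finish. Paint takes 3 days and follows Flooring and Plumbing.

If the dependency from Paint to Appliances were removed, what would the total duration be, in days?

With the dependency in place, Flooring→Paint→Appliances = 6+3+9 = 18 sets the finish at 18 days.
Without Paint→Appliances, Appliances's earliest start moves from 9 to 6.
After: Flooring→Appliances = 6+9 = 15 → 15 days.

15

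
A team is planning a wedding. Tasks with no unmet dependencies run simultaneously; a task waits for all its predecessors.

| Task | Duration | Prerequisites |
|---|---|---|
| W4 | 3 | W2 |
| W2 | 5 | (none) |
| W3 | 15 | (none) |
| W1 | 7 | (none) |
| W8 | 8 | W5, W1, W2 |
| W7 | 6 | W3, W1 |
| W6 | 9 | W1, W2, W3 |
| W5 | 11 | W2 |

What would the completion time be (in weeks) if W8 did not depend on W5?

24

Original critical path: W2→W5→W8 = 5+11+8 = 24 ⇒ 24 weeks.
Without W5→W8, W8's earliest start moves from 16 to 7.
New critical path: W3→W6 = 15+9 = 24 ⇒ 24 weeks.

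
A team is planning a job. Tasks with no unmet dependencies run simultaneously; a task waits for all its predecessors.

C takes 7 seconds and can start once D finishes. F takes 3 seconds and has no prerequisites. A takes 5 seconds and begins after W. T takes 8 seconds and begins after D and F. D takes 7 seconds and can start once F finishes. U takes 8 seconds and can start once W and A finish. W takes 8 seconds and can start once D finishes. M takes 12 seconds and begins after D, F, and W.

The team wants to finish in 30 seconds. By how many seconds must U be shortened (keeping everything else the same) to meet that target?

Current finish: 31 seconds; target: 30.
U is on every critical path, so each second cut from U cuts the finish by one (this holds down to a finish of 30).
Need 31 − 30 = 1 second off U → U becomes 7 seconds, finish becomes 30.

1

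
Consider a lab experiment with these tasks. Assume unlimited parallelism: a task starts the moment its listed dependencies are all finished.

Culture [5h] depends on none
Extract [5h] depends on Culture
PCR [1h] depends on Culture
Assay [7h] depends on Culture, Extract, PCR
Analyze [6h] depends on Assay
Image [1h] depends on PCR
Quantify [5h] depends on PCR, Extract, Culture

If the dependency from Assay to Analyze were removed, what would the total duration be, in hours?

With the dependency in place, Culture→Extract→Assay→Analyze = 5+5+7+6 = 23 sets the finish at 23 hours.
Without Assay→Analyze, Analyze's earliest start moves from 17 to 0.
The longest chain is now Culture→Extract→Assay = 5+5+7 = 17, so the plan takes 17 hours.

17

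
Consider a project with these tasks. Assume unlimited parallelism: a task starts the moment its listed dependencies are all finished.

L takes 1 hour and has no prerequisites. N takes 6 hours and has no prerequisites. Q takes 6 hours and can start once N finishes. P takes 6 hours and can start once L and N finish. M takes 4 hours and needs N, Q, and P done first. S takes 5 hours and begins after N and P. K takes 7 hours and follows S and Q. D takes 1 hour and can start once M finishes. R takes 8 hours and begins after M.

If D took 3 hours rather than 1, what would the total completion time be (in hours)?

Actual critical path: N→Q→M→R = 6+6+4+8 = 24 ⇒ 24 hours.
The longest path through D is only 17 hours, so D has float 7.
The critical path is still N→Q→M→R; finish is now 24 hours.

24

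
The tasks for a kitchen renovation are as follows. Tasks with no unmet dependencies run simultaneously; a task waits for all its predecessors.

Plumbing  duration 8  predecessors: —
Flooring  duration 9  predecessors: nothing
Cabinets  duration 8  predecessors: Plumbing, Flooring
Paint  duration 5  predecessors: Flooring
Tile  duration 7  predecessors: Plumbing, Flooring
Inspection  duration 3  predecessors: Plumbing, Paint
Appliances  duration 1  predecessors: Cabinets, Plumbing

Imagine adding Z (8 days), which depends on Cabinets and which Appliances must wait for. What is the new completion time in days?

Originally the project takes 18 days.
With Z inserted, Appliances now waits for max(Cabinets, Plumbing, Z).
New critical path: Flooring→Cabinets→Z→Appliances = 9+8+8+1 = 26 ⇒ 26 days.

26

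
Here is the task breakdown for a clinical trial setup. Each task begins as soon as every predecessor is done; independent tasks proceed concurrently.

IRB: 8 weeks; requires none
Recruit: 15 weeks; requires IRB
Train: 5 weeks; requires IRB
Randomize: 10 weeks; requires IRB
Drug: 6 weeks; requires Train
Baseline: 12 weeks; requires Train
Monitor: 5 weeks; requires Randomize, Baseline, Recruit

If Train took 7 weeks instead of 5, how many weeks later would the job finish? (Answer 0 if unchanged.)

Actual critical path: IRB→Train→Baseline→Monitor = 8+5+12+5 = 30 ⇒ 30 weeks.
Train lies on that path, so at 7 weeks the path becomes 32 weeks.
The critical path is still IRB→Train→Baseline→Monitor; finish is now 32 weeks.
Change in finish: 32 − 30 = +2 weeks.

2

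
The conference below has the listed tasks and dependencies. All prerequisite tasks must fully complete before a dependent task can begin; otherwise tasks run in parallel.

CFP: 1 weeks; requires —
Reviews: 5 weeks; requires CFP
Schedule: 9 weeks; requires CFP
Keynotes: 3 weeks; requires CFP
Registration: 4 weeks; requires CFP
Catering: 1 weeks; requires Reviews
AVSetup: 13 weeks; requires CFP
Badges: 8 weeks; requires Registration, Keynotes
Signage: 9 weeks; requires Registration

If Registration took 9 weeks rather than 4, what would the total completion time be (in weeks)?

19

Actual critical path: CFP→Registration→Signage = 1+4+9 = 14 ⇒ 14 weeks.
Registration is on the critical path; changing it to 9 makes that path 19 weeks.
No other chain overtakes it, so the finish is 19 weeks.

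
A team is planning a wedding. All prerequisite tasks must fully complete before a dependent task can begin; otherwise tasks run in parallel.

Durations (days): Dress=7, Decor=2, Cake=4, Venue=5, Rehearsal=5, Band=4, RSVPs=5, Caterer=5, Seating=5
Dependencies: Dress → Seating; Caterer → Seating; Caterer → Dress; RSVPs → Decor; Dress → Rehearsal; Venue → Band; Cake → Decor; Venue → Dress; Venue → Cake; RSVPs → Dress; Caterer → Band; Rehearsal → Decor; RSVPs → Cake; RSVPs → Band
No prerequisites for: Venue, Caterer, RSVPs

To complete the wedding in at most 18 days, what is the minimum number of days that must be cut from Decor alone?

1

Current finish: 19 days; target: 18.
Decor is on every critical path, so each day cut from Decor cuts the finish by one (this holds down to a finish of 18).
Need 19 − 18 = 1 day off Decor → Decor becomes 1 day, finish becomes 18.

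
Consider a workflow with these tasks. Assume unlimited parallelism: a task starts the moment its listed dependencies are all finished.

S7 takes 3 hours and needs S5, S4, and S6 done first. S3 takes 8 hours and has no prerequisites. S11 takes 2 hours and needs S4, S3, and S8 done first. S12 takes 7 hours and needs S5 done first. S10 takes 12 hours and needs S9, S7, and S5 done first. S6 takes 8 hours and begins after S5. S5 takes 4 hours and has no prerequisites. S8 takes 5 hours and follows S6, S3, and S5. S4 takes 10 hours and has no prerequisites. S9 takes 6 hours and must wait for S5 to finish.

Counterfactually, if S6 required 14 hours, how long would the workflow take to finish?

33

Actual critical path: S5→S6→S7→S10 = 4+8+3+12 = 27 ⇒ 27 hours.
S6 is on the critical path; changing it to 14 makes that path 33 hours.
That remains the longest chain; total 33 hours.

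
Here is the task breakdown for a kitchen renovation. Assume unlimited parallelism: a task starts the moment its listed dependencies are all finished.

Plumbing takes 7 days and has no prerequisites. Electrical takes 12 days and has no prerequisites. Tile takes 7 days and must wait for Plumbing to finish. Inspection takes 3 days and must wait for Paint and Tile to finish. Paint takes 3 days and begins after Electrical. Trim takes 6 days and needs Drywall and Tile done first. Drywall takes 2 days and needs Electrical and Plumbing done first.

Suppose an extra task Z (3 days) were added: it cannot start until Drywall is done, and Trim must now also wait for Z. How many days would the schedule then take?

23

Originally the schedule takes 20 days.
With Z inserted, Trim now waits for max(Drywall, Tile, Z).
New critical path: Electrical→Drywall→Z→Trim = 12+2+3+6 = 23 ⇒ 23 days.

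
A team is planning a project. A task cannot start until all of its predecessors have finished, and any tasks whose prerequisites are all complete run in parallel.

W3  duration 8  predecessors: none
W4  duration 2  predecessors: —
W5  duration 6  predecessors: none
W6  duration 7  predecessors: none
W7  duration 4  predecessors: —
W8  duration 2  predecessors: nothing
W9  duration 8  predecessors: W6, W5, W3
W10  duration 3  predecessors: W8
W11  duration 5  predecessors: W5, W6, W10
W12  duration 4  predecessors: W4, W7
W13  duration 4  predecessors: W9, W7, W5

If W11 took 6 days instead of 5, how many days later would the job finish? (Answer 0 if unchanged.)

0

As given, the longest chain is W3→W9→W13 = 8+8+4 = 20, so the finish is 20 days.
The longest path through W11 is only 12 days, so W11 has float 8.
That remains the longest chain; total 20 days.
Change in finish: 20 − 20 = +0 days.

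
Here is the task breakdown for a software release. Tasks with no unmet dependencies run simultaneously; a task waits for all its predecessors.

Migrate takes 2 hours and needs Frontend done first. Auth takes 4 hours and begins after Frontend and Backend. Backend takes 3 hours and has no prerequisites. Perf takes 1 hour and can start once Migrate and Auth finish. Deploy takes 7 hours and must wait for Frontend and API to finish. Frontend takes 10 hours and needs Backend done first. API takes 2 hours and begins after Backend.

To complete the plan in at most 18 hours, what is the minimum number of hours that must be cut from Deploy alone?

2

Current finish: 20 hours; target: 18.
Deploy is on every critical path, so each hour cut from Deploy cuts the finish by one (this holds down to a finish of 18).
Need 20 − 18 = 2 hours off Deploy → Deploy becomes 5 hours, finish becomes 18.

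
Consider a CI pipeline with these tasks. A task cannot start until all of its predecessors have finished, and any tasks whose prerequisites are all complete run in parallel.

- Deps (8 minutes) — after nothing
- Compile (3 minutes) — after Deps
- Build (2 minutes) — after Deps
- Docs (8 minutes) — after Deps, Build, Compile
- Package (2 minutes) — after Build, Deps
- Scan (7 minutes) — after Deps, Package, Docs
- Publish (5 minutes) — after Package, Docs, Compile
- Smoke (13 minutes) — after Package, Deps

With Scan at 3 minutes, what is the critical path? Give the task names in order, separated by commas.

Deps, Build, Package, Smoke

As given, the longest chain is Deps→Compile→Docs→Scan = 8+3+8+7 = 26, so the finish is 26 minutes.
Scan lies on that path, so at 3 minutes the path becomes 22 minutes.
New critical path: Deps→Build→Package→Smoke = 8+2+2+13 = 25 ⇒ 25 minutes.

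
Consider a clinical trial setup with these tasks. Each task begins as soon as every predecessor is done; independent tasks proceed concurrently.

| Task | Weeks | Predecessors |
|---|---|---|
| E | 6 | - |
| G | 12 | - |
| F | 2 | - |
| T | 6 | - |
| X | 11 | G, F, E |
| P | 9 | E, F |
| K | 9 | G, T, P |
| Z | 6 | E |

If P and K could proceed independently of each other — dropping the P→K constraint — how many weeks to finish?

23

Original critical path: E→P→K = 6+9+9 = 24 ⇒ 24 weeks.
Without P→K, K's earliest start moves from 15 to 12.
New critical path: G→X = 12+11 = 23 ⇒ 23 weeks.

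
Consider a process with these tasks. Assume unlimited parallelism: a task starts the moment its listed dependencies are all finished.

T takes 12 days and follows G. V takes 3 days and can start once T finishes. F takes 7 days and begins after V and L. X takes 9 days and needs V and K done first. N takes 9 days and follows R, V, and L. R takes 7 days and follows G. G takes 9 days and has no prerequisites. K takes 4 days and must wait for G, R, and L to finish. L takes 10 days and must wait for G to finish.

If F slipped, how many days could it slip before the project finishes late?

2

Critical path: G→T→V→X = 9+12+3+9 = 33, so the finish is 33 days.
Longest path through F: 31 days (earliest finish 31, latest finish 33).
So F can slip 33 − 31 = 2 days.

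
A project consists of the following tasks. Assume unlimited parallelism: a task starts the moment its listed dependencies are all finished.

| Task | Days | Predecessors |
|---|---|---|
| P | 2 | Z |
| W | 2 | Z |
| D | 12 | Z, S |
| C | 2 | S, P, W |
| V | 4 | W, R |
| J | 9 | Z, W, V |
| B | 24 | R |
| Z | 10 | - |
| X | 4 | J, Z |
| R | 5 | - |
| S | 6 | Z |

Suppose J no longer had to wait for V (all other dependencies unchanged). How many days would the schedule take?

Before: longest chain Z→W→V→J→X = 10+2+4+9+4 = 29, finish 29.
Without V→J, J's earliest start moves from 16 to 12.
After: R→B = 5+24 = 29 → 29 days.

29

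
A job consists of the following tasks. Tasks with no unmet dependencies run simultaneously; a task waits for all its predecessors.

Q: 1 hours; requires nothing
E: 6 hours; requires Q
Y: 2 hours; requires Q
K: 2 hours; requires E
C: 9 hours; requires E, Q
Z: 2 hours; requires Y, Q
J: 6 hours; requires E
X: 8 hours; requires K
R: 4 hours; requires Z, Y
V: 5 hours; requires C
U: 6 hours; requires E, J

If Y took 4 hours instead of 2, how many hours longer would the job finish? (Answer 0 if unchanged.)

0

Critical path before the change: Q→E→C→V = 1+6+9+5 = 21 giving 21 hours.
Y is off the critical path — its longest chain is 9 hours, giving 12 of slack.
No other chain overtakes it, so the finish is 21 hours.
Change in finish: 21 − 21 = +0 hours.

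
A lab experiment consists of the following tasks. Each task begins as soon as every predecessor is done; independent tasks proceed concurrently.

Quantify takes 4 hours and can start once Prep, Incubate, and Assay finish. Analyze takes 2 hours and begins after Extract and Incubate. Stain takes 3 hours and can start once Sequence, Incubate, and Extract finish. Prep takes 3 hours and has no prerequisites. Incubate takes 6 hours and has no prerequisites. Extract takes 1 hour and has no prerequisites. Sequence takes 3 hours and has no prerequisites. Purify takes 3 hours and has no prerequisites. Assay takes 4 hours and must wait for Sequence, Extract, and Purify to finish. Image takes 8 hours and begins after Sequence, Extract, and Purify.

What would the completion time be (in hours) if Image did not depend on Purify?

11

Before: longest chain Sequence→Assay→Quantify = 3+4+4 = 11, finish 11.
Dropping Purify→Image doesn't change Image's earliest start (3); another predecessor still binds.
New critical path: Sequence→Assay→Quantify = 3+4+4 = 11 ⇒ 11 hours.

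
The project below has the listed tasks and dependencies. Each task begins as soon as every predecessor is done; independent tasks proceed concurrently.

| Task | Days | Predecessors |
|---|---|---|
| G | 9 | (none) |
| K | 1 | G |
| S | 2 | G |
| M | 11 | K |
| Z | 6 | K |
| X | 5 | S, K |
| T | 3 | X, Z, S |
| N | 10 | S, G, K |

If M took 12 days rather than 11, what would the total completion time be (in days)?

22

The binding path is G→K→M = 9+1+11 = 21; finish at 21 days.
Since M is critical, the +1 change carries straight to that chain (now 22 days).
That remains the longest chain; total 22 days.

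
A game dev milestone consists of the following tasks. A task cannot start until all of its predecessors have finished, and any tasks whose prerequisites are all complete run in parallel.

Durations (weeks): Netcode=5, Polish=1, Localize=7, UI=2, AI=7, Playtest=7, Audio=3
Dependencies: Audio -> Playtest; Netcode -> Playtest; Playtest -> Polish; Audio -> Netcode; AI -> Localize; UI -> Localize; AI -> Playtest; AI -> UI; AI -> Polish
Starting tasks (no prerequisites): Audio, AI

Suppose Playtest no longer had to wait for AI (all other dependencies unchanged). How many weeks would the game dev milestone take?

Before: longest chain Audio→Netcode→Playtest→Polish = 3+5+7+1 = 16, finish 16.
Dropping AI→Playtest doesn't change Playtest's earliest start (8); another predecessor still binds.
After: Audio→Netcode→Playtest→Polish = 3+5+7+1 = 16 → 16 weeks.

16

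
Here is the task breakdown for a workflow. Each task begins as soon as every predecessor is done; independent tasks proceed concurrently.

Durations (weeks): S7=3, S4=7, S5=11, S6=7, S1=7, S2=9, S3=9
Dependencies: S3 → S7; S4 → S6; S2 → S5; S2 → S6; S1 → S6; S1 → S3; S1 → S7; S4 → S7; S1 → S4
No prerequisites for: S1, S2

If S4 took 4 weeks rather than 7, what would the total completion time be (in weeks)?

Baseline: S1→S4→S6 = 7+7+7 = 21 → 21 weeks.
S4 is on the critical path; changing it to 4 makes that path 18 weeks.
Now S2→S5 = 9+11 = 20 is longest, so the finish becomes 20 weeks.

20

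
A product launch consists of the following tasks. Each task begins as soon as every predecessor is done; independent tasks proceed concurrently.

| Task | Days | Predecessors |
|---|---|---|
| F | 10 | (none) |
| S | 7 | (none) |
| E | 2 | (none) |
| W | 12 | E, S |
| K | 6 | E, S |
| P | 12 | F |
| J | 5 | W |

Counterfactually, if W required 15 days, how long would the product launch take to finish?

27

The binding path is S→W→J = 7+12+5 = 24; finish at 24 days.
W lies on that path, so at 15 days the path becomes 27 days.
The critical path is still S→W→J; finish is now 27 days.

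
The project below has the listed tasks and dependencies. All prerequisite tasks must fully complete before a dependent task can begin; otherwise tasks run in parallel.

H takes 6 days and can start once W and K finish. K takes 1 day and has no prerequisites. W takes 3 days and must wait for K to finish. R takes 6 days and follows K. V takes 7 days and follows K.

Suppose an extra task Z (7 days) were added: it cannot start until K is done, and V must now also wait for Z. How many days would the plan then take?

15

Originally the plan takes 10 days.
With Z inserted, V now waits for max(K, Z).
New critical path: K→Z→V = 1+7+7 = 15 ⇒ 15 days.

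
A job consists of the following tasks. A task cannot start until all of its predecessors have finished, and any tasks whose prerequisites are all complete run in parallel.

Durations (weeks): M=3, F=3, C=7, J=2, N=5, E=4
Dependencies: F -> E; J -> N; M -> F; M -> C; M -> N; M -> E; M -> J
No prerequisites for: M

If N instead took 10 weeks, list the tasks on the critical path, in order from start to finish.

Actual critical path: M→J→N = 3+2+5 = 10 ⇒ 10 weeks.
N is on the critical path; changing it to 10 makes that path 15 weeks.
No other chain overtakes it, so the finish is 15 weeks.

M, J, N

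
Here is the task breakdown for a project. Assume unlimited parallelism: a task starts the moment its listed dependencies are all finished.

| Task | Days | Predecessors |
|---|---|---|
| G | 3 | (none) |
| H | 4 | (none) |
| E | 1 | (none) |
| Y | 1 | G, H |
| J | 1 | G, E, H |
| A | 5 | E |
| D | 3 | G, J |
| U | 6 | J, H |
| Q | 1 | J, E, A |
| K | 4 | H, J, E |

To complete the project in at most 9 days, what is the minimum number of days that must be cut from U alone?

2

Current finish: 11 days; target: 9.
U is on every critical path, so each day cut from U cuts the finish by one (this holds down to a finish of 9).
Need 11 − 9 = 2 days off U → U becomes 4 days, finish becomes 9.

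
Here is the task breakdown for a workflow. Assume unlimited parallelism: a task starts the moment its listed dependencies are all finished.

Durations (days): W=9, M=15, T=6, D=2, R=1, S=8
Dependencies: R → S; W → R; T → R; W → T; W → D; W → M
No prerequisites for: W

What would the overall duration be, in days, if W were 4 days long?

19

Baseline: W→M = 9+15 = 24 → 24 days.
W lies on that path, so at 4 days the path becomes 19 days.
The critical path is still W→M; finish is now 19 days.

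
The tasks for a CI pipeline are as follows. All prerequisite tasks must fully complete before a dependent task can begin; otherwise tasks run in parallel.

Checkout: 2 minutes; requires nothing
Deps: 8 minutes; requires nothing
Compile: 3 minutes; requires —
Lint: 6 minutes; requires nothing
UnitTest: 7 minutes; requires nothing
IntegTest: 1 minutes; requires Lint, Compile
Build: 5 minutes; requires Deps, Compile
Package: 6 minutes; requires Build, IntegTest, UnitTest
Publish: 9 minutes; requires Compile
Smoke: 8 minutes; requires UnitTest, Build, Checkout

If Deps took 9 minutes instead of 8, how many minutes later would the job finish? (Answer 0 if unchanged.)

1

Critical path before the change: Deps→Build→Smoke = 8+5+8 = 21 giving 21 minutes.
Since Deps is critical, the +1 change carries straight to that chain (now 22 minutes).
No other chain overtakes it, so the finish is 22 minutes.
Change in finish: 22 − 21 = +1 minutes.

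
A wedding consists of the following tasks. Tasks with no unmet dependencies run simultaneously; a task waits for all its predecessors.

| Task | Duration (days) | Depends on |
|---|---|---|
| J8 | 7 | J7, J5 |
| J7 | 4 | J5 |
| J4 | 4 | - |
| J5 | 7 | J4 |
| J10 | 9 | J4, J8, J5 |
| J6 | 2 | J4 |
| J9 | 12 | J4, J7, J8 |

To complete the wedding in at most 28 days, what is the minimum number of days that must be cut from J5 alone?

Current finish: 34 days; target: 28.
J5 is on every critical path, so each day cut from J5 cuts the finish by one (this holds down to a finish of 28).
Need 34 − 28 = 6 days off J5 → J5 becomes 1 day, finish becomes 28.

6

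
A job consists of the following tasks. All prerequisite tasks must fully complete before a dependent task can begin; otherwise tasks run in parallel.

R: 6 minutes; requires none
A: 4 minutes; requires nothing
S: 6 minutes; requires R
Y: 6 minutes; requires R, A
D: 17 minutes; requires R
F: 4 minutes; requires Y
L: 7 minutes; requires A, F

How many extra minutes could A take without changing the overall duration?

Critical path: R→Y→F→L = 6+6+4+7 = 23, so the finish is 23 minutes.
A finishes as early as 4 and must finish by 6.
So A can slip 6 − 4 = 2 minutes.

2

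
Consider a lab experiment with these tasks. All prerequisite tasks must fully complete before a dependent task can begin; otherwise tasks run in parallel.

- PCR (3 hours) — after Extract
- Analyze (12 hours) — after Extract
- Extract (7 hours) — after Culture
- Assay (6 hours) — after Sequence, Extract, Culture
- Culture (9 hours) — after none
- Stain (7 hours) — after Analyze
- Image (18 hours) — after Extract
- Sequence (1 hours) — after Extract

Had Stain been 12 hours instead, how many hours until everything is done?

The binding path is Culture→Extract→Analyze→Stain = 9+7+12+7 = 35; finish at 35 hours.
Stain is on the critical path; changing it to 12 makes that path 40 hours.
That remains the longest chain; total 40 hours.

40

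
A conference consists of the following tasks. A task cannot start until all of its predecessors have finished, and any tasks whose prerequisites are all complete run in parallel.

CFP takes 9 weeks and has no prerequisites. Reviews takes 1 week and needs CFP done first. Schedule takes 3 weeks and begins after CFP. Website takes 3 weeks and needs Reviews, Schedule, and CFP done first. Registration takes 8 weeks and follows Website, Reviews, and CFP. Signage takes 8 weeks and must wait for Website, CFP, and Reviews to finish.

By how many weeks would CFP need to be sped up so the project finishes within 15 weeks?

8

Current finish: 23 weeks; target: 15.
CFP is on every critical path, so each week cut from CFP cuts the finish by one (this holds down to a finish of 15).
Need 23 − 15 = 8 weeks off CFP → CFP becomes 1 week, finish becomes 15.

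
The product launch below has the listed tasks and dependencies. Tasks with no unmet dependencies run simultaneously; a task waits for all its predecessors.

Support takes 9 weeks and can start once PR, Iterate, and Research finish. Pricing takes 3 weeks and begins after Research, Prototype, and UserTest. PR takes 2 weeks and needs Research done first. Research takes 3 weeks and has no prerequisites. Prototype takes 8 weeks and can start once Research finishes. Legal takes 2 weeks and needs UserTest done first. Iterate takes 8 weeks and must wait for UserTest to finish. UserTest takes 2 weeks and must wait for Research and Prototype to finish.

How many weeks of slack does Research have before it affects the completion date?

0

The longest chain is Research→Prototype→UserTest→Iterate→Support = 3+8+2+8+9 = 30; overall finish 30 weeks.
The longest chain containing Research totals 30 weeks.
So Research can slip 3 − 3 = 0 weeks.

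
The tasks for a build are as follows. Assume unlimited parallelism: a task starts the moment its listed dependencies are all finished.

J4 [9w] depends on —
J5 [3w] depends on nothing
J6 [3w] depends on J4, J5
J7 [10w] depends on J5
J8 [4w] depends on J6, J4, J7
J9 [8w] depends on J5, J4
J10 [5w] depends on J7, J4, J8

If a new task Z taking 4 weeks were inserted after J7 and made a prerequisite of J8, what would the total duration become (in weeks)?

Originally the build takes 22 weeks.
With Z inserted, J8 now waits for max(J6, J4, J7, Z).
New critical path: J5→J7→Z→J8→J10 = 3+10+4+4+5 = 26 ⇒ 26 weeks.

26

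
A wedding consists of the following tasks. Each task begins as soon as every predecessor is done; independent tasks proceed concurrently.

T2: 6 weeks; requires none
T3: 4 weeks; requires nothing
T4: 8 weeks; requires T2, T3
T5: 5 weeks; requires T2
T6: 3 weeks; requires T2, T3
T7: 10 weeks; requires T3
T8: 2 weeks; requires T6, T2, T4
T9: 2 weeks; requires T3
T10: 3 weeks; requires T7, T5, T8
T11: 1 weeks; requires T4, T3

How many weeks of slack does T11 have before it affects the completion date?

Critical path: T2→T4→T8→T10 = 6+8+2+3 = 19, so the finish is 19 weeks.
The longest chain containing T11 totals 15 weeks.
Float = 19 − 15 = 4.

4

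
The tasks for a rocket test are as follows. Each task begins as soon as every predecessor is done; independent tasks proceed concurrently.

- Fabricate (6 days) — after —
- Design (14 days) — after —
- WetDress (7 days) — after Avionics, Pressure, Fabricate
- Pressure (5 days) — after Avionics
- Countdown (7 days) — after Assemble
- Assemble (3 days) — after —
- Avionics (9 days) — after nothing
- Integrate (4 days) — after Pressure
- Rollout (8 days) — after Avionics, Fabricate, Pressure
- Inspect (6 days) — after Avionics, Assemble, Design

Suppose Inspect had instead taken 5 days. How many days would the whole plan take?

22

Baseline: Avionics→Pressure→Rollout = 9+5+8 = 22 → 22 days.
Inspect is off the critical path — its longest chain is 20 days, giving 2 of slack.
No other chain overtakes it, so the finish is 22 days.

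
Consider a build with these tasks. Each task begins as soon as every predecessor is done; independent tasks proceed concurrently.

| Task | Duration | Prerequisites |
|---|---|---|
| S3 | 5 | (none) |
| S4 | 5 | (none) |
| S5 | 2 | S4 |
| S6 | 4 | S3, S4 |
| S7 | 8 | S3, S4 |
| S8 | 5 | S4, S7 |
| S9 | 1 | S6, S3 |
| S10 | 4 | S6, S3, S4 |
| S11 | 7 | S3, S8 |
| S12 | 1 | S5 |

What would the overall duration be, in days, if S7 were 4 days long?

As given, the longest chain is S3→S7→S8→S11 = 5+8+5+7 = 25, so the finish is 25 days.
S7 is on the critical path; changing it to 4 makes that path 21 days.
The critical path is still S3→S7→S8→S11; finish is now 21 days.

21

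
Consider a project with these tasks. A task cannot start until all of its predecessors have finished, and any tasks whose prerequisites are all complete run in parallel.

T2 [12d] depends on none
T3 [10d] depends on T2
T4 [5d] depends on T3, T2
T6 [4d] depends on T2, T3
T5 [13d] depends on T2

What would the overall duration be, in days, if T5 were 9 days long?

27

The binding path is T2→T3→T4 = 12+10+5 = 27; finish at 27 days.
T5 is off the critical path — its longest chain is 25 days, giving 2 of slack.
No other chain overtakes it, so the finish is 27 days.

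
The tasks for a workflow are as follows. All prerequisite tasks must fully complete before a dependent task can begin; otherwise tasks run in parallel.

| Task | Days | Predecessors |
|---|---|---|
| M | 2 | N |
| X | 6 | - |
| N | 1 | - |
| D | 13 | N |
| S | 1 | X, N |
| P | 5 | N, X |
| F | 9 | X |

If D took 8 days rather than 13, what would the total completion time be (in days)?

15

Actual critical path: X→F = 6+9 = 15 ⇒ 15 days.
D is off the critical path — its longest chain is 14 days, giving 1 of slack.
The critical path is still X→F; finish is now 15 days.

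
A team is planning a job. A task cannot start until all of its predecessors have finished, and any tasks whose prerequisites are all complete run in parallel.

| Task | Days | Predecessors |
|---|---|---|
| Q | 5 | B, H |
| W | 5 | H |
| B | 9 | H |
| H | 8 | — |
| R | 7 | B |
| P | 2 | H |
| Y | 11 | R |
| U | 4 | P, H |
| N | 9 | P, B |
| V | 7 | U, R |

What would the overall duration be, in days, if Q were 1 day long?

Actual critical path: H→B→R→Y = 8+9+7+11 = 35 ⇒ 35 days.
Q has 13 days of float (longest path through it is 22).
The critical path is still H→B→R→Y; finish is now 35 days.

35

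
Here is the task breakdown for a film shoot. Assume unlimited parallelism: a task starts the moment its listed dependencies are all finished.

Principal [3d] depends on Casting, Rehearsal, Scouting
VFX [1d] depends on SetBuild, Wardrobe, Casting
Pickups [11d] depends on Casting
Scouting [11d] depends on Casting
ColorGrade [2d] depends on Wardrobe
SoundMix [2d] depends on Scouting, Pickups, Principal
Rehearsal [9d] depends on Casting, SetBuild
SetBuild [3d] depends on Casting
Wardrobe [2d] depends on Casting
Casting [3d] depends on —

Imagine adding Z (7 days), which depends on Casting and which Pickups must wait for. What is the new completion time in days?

Originally the job takes 20 days.
With Z inserted, Pickups now waits for max(Casting, Z).
New critical path: Casting→Z→Pickups→SoundMix = 3+7+11+2 = 23 ⇒ 23 days.

23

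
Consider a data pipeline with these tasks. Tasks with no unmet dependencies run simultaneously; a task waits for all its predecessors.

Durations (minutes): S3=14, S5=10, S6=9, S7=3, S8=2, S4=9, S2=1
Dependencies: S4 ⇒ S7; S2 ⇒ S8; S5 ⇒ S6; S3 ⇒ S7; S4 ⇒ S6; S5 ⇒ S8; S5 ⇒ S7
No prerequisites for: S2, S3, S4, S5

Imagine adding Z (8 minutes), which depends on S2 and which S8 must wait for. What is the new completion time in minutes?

Originally the job takes 19 minutes.
With Z inserted, S8 now waits for max(S5, S2, Z).
New critical path: S5→S6 = 10+9 = 19 ⇒ 19 minutes.

19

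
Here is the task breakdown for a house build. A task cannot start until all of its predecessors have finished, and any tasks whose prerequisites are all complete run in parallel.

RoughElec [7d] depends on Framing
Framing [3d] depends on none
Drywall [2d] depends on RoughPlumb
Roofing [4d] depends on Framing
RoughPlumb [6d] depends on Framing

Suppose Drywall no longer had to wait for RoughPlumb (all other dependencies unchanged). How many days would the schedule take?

With the dependency in place, Framing→RoughPlumb→Drywall = 3+6+2 = 11 sets the finish at 11 days.
Without RoughPlumb→Drywall, Drywall's earliest start moves from 9 to 0.
After: Framing→RoughElec = 3+7 = 10 → 10 days.

10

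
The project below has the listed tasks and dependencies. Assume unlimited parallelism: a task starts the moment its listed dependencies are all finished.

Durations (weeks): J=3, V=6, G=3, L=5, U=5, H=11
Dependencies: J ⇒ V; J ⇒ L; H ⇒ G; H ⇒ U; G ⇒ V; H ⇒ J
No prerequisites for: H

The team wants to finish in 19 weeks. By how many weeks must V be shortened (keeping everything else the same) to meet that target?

1

Current finish: 20 weeks; target: 19.
V is on every critical path, so each week cut from V cuts the finish by one (this holds down to a finish of 19).
Need 20 − 19 = 1 week off V → V becomes 5 weeks, finish becomes 19.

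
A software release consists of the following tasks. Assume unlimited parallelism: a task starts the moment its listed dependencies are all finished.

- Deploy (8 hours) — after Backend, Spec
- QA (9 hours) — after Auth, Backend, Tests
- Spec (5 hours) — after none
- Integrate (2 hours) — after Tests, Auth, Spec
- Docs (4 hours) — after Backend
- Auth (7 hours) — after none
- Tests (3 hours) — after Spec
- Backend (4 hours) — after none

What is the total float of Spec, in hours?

The longest chain is Spec→Tests→QA = 5+3+9 = 17; overall finish 17 hours.
Longest path through Spec: 17 hours (earliest finish 5, latest finish 5).
Float = 17 − 17 = 0.

0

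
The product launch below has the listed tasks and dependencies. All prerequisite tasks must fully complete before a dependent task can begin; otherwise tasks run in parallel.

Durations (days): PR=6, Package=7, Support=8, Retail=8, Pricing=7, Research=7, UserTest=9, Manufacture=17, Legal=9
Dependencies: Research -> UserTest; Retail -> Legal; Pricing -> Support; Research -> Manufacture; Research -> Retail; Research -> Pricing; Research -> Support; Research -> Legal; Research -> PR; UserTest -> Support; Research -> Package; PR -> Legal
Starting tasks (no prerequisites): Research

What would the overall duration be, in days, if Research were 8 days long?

Critical path before the change: Research→UserTest→Support = 7+9+8 = 24 giving 24 days.
Research lies on that path, so at 8 days the path becomes 25 days.
That remains the longest chain; total 25 days.

25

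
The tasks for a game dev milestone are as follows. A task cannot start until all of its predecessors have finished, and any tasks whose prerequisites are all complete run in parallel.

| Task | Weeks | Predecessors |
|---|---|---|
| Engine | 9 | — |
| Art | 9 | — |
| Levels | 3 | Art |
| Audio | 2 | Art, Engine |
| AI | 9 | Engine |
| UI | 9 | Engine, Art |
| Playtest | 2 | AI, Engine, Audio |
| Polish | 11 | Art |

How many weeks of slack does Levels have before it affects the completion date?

8

Critical path: Engine→AI→Playtest = 9+9+2 = 20, so the finish is 20 weeks.
Longest path through Levels: 12 weeks (earliest finish 12, latest finish 20).
Slack of Levels = 17 − 9 = 8 weeks.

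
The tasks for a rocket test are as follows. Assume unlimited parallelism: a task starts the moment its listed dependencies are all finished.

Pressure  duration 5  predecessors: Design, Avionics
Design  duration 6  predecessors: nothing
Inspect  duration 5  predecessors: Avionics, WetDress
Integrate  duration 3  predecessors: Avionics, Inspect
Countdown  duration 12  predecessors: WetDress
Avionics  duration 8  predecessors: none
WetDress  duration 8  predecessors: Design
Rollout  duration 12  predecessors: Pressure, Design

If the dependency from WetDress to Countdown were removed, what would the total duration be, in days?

With the dependency in place, Design→WetDress→Countdown = 6+8+12 = 26 sets the finish at 26 days.
Without WetDress→Countdown, Countdown's earliest start moves from 14 to 0.
After: Avionics→Pressure→Rollout = 8+5+12 = 25 → 25 days.

25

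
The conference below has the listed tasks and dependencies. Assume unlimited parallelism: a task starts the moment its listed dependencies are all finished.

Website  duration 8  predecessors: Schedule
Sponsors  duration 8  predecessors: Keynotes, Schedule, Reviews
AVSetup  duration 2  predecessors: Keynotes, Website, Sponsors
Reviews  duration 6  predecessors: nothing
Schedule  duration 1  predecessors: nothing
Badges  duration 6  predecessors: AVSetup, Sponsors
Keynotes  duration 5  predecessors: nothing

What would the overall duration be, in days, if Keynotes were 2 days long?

The binding path is Reviews→Sponsors→AVSetup→Badges = 6+8+2+6 = 22; finish at 22 days.
Keynotes is off the critical path — its longest chain is 21 days, giving 1 of slack.
That remains the longest chain; total 22 days.

22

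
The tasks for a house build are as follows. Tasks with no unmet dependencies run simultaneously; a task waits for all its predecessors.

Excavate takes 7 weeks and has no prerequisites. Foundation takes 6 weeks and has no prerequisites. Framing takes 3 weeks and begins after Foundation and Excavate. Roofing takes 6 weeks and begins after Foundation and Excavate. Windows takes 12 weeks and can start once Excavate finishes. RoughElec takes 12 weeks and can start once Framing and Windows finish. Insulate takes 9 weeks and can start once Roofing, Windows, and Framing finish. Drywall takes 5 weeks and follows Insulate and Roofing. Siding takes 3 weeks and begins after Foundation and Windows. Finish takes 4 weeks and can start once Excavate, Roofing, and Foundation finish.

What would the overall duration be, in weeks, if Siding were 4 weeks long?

Actual critical path: Excavate→Windows→Insulate→Drywall = 7+12+9+5 = 33 ⇒ 33 weeks.
Siding has 11 weeks of float (longest path through it is 22).
No other chain overtakes it, so the finish is 33 weeks.

33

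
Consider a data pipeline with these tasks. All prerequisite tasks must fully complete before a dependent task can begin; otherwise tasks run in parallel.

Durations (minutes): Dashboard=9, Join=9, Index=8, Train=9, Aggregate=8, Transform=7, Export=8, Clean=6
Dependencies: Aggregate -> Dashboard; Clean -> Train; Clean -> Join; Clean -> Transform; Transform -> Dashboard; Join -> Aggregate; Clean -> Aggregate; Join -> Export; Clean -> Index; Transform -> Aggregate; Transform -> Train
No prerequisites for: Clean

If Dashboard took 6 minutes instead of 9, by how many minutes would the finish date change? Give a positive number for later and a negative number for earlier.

Baseline: Clean→Join→Aggregate→Dashboard = 6+9+8+9 = 32 → 32 minutes.
Dashboard is on the critical path; changing it to 6 makes that path 29 minutes.
The critical path is still Clean→Join→Aggregate→Dashboard; finish is now 29 minutes.
Change in finish: 29 − 32 = -3 minutes.

-3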